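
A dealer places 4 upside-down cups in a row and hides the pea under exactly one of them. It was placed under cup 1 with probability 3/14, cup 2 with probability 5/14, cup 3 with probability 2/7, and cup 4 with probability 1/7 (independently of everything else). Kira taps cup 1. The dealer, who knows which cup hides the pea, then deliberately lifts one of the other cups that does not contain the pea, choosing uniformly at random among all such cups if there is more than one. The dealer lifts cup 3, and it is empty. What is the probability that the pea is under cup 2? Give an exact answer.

5/9

Condition on the true location of the pea.
If it is under cup 1 (prior 3/14): the dealer has 3 equally likely choices, so probability 1/3; weight (3/14)·(1/3) = 1/14.
If it is under cup 2 (prior 5/14): the dealer has 2 equally likely choices, so probability 1/2; weight (5/14)·(1/2) = 5/28.
If it is under cup 3 (prior 2/7): the dealer opened cup 3, so this case is ruled out; weight (2/7)·0 = 0.
If it is under cup 4 (prior 1/7): the dealer has 2 equally likely choices, so probability 1/2; weight (1/7)·(1/2) = 1/14.
The weights sum to 9/28.
So P(the pea under cup 2 | the dealer opened cup 3) = (5/28) / (9/28) = 5/9.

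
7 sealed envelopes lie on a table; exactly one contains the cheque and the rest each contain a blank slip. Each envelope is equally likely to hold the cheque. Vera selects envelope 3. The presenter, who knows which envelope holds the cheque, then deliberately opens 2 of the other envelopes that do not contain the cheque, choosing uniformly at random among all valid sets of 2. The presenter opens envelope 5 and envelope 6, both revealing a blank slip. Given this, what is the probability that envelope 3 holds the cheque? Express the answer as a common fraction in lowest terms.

1/7

Apply Bayes' rule, conditioning on where the cheque actually is.
If it is in any of envelopes 1, 2, 4, and 7 (prior 1/7 each): the presenter has 10 equally likely choices, so probability 1/10; weight (1/7)·(1/10) = 1/70 each.
If it is in envelope 3 (prior 1/7): the presenter has 15 equally likely choices, so probability 1/15; weight (1/7)·(1/15) = 1/105.
If it is in either of envelopes 5 and 6 (prior 1/7 each): that envelope was opened and seen not to hold the prize — ruled out; weight (1/7)·0 = 0 each.
The weights sum to 1/15.
So P(the cheque in envelope 3 | the presenter opened envelope 5 and envelope 6) = (1/105) / (1/15) = 1/7.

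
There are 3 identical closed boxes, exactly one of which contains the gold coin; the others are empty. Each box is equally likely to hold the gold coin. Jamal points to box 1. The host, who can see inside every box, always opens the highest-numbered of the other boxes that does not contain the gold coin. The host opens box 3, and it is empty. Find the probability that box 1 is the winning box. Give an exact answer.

Consider each possible location of the gold coin in turn.
If it is in either of boxes 1 and 2 (prior 1/3 each): box 3 is the highest-numbered option available, probability 1; weight (1/3)·1 = 1/3 each.
If it is in box 3 (prior 1/3): the host opened box 3, so this case is ruled out; weight (1/3)·0 = 0.
The weights sum to 2/3.
So P(the gold coin in box 1 | the host opened box 3) = (1/3) / (2/3) = 1/2.

1/2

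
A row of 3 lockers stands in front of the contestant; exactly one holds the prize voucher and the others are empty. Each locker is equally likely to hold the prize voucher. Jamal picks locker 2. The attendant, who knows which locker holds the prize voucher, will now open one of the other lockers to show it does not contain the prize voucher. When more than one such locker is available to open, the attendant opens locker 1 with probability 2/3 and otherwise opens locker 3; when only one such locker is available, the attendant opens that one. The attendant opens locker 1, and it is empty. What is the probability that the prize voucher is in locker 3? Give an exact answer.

Apply Bayes' rule, conditioning on where the prize voucher actually is.
If it is in locker 1 (prior 1/3): the attendant opened locker 1, so this case is ruled out; weight (1/3)·0 = 0.
If it is in locker 2 (prior 1/3): locker 1 is available, opened with probability 2/3; weight (1/3)·(2/3) = 2/9.
If it is in locker 3 (prior 1/3): only locker 1 is available, probability 1; weight (1/3)·1 = 1/3.
The weights sum to 5/9.
So P(the prize voucher in locker 3 | the attendant opened locker 1) = (1/3) / (5/9) = 3/5.

3/5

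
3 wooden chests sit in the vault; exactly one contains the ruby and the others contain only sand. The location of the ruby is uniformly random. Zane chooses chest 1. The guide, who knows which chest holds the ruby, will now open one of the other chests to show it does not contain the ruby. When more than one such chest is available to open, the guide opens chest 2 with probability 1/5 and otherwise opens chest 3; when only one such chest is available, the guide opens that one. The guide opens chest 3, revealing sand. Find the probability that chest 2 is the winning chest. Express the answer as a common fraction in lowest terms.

Apply Bayes' rule, conditioning on where the ruby actually is.
If it is in chest 1 (prior 1/3): chest 2 is available but not opened, probability 4/5; weight (1/3)·(4/5) = 4/15.
If it is in chest 2 (prior 1/3): only chest 3 is available, probability 1; weight (1/3)·1 = 1/3.
If it is in chest 3 (prior 1/3): the guide opened chest 3, so this case is ruled out; weight (1/3)·0 = 0.
The weights sum to 3/5.
So P(the ruby in chest 2 | the guide opened chest 3) = (1/3) / (3/5) = 5/9.

5/9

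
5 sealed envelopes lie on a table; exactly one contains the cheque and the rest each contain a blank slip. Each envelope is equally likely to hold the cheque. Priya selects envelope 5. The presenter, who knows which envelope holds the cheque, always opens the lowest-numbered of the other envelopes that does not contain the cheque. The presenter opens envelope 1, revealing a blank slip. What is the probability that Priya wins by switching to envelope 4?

Condition on the true location of the cheque.
If it is in envelope 1 (prior 1/5): the presenter opened envelope 1, so this case is ruled out; weight (1/5)·0 = 0.
If it is in any of envelopes 2, 3, 4, and 5 (prior 1/5 each): envelope 1 is the lowest-numbered option available, probability 1; weight (1/5)·1 = 1/5 each.
The weights sum to 4/5.
So P(the cheque in envelope 4 | the presenter opened envelope 1) = (1/5) / (4/5) = 1/4.

1/4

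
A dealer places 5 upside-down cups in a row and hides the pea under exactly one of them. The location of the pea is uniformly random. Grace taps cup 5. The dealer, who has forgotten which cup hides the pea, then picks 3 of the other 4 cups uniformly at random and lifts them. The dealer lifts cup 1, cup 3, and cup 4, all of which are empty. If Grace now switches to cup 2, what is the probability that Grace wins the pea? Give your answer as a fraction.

1/2

Because the dealer chose which cups to lift without knowing where the pea is, the choice is independent of the prize location. Learning that none of the 3 opened cups holds the pea simply rules out those 3 locations and leaves the remaining 2 cups still equally likely by symmetry.
So P(the pea under cup 2) = 1/2.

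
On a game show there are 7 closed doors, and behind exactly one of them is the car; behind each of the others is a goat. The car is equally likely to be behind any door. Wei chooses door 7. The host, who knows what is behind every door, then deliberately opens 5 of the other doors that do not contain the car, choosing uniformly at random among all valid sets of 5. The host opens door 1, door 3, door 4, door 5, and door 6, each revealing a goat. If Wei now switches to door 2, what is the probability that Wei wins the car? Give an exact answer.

Apply Bayes' rule, conditioning on where the car actually is.
If it is behind any of doors 1, 3, 4, 5, and 6 (prior 1/7 each): that door was opened and seen not to hold the prize — ruled out; weight (1/7)·0 = 0 each.
If it is behind door 2 (prior 1/7): the host has no choice, probability 1; weight (1/7)·1 = 1/7.
If it is behind door 7 (prior 1/7): the host has 6 equally likely choices, so probability 1/6; weight (1/7)·(1/6) = 1/42.
The weights sum to 1/6.
So P(the car behind door 2 | the host opened door 1, door 3, door 4, door 5, and door 6) = (1/7) / (1/6) = 6/7.

6/7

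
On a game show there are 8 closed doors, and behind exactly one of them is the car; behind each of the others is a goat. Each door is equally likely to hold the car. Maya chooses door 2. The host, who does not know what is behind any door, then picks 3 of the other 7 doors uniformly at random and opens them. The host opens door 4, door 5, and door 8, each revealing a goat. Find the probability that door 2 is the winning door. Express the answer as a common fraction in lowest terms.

Consider each possible location of the car in turn.
If it is behind any of doors 1, 2, 3, 6, and 7 (prior 1/8 each): the host picks exactly this set with probability 1/35 regardless, and none is the prize; weight (1/8)·(1/35) = 1/280 each.
If it is behind any of doors 4, 5, and 8 (prior 1/8 each): that door was opened and seen not to hold the prize — ruled out; weight (1/8)·0 = 0 each.
The weights sum to 1/56.
So P(the car behind door 2 | the host opened door 4, door 5, and door 8) = (1/280) / (1/56) = 1/5.

1/5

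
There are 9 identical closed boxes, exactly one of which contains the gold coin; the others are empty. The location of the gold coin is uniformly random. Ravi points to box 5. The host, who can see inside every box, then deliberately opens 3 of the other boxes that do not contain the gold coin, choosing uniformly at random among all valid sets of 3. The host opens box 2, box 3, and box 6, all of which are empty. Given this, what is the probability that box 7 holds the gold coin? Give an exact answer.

8/45

Consider each possible location of the gold coin in turn.
If it is in any of boxes 1, 4, 7, 8, and 9 (prior 1/9 each): the host has 35 equally likely choices, so probability 1/35; weight (1/9)·(1/35) = 1/315 each.
If it is in any of boxes 2, 3, and 6 (prior 1/9 each): that box was opened and seen not to hold the prize — ruled out; weight (1/9)·0 = 0 each.
If it is in box 5 (prior 1/9): the host has 56 equally likely choices, so probability 1/56; weight (1/9)·(1/56) = 1/504.
The weights sum to 1/56.
So P(the gold coin in box 7 | the host opened box 2, box 3, and box 6) = (1/315) / (1/56) = 8/45.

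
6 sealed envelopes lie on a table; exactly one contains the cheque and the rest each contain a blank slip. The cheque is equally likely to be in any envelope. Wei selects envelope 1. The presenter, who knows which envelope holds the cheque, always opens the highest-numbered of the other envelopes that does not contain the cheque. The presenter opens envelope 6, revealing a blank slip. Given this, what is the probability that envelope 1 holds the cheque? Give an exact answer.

Apply Bayes' rule, conditioning on where the cheque actually is.
If it is in any of envelopes 1, 2, 3, 4, and 5 (prior 1/6 each): envelope 6 is the highest-numbered option available, probability 1; weight (1/6)·1 = 1/6 each.
If it is in envelope 6 (prior 1/6): the presenter opened envelope 6, so this case is ruled out; weight (1/6)·0 = 0.
The weights sum to 5/6.
So P(the cheque in envelope 1 | the presenter opened envelope 6) = (1/6) / (5/6) = 1/5.

1/5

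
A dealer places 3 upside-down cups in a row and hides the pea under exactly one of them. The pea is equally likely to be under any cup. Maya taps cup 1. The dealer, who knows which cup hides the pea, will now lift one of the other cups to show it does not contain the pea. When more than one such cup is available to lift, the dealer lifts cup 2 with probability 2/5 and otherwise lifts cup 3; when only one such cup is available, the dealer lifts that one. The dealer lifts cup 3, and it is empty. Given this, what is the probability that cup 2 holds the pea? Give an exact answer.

5/8

Consider each possible location of the pea in turn.
If it is under cup 1 (prior 1/3): cup 2 is available but not opened, probability 3/5; weight (1/3)·(3/5) = 1/5.
If it is under cup 2 (prior 1/3): only cup 3 is available, probability 1; weight (1/3)·1 = 1/3.
If it is under cup 3 (prior 1/3): the dealer opened cup 3, so this case is ruled out; weight (1/3)·0 = 0.
The weights sum to 8/15.
So P(the pea under cup 2 | the dealer opened cup 3) = (1/3) / (8/15) = 5/8.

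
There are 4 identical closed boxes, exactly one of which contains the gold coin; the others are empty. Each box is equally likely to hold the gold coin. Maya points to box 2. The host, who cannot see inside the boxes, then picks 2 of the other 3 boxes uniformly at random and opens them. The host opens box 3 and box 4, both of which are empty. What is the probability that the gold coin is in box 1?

1/2

Apply Bayes' rule, conditioning on where the gold coin actually is.
If it is in either of boxes 1 and 2 (prior 1/4 each): the host picks exactly this set with probability 1/3 regardless, and none is the prize; weight (1/4)·(1/3) = 1/12 each.
If it is in either of boxes 3 and 4 (prior 1/4 each): that box was opened and seen not to hold the prize — ruled out; weight (1/4)·0 = 0 each.
The weights sum to 1/6.
So P(the gold coin in box 1 | the host opened box 3 and box 4) = (1/12) / (1/6) = 1/2.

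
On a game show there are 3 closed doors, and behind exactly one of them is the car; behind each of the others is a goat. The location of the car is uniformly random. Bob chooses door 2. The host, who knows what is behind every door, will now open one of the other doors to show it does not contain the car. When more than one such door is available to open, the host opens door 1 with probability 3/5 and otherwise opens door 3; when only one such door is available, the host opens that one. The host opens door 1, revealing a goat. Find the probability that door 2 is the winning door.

Condition on the true location of the car.
If it is behind door 1 (prior 1/3): the host opened door 1, so this case is ruled out; weight (1/3)·0 = 0.
If it is behind door 2 (prior 1/3): door 1 is available, opened with probability 3/5; weight (1/3)·(3/5) = 1/5.
If it is behind door 3 (prior 1/3): only door 1 is available, probability 1; weight (1/3)·1 = 1/3.
The weights sum to 8/15.
So P(the car behind door 2 | the host opened door 1) = (1/5) / (8/15) = 3/8.

3/8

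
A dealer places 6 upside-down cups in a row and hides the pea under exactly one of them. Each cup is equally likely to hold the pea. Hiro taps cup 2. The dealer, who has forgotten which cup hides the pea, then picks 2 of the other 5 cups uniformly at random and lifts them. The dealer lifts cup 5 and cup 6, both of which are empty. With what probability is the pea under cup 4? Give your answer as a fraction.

Because the dealer chose which cups to lift without knowing where the pea is, the choice is independent of the prize location. Learning that none of the 2 opened cups holds the pea simply rules out those 2 locations and leaves the remaining 4 cups still equally likely by symmetry.
So P(the pea under cup 4) = 1/4.

1/4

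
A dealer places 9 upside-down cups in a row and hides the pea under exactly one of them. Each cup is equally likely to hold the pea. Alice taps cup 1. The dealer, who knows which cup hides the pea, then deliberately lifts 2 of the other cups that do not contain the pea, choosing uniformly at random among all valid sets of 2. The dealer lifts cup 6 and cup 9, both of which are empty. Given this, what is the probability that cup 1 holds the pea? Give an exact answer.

1/9

Condition on the true location of the pea.
If it is under cup 1 (prior 1/9): the dealer has 28 equally likely choices, so probability 1/28; weight (1/9)·(1/28) = 1/252.
If it is under any of cups 2, 3, 4, 5, 7, and 8 (prior 1/9 each): the dealer has 21 equally likely choices, so probability 1/21; weight (1/9)·(1/21) = 1/189 each.
If it is under either of cups 6 and 9 (prior 1/9 each): that cup was opened and seen not to hold the prize — ruled out; weight (1/9)·0 = 0 each.
The weights sum to 1/28.
So P(the pea under cup 1 | the dealer opened cup 6 and cup 9) = (1/252) / (1/28) = 1/9.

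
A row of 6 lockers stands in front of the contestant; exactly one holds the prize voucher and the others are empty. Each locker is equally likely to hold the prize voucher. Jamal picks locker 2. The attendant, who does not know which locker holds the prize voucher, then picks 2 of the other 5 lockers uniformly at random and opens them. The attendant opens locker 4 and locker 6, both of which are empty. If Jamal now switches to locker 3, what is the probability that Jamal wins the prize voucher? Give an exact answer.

1/4

Consider each possible location of the prize voucher in turn.
If it is in any of lockers 1, 2, 3, and 5 (prior 1/6 each): the attendant picks exactly this set with probability 1/10 regardless, and none is the prize; weight (1/6)·(1/10) = 1/60 each.
If it is in either of lockers 4 and 6 (prior 1/6 each): that locker was opened and seen not to hold the prize — ruled out; weight (1/6)·0 = 0 each.
The weights sum to 1/15.
So P(the prize voucher in locker 3 | the attendant opened locker 4 and locker 6) = (1/60) / (1/15) = 1/4.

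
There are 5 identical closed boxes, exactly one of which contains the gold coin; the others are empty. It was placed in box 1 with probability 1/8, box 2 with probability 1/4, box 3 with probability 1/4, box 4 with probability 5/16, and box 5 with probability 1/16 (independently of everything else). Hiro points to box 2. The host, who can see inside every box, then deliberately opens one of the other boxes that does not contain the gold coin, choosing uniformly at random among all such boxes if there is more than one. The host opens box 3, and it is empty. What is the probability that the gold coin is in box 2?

Apply Bayes' rule, conditioning on where the gold coin actually is.
If it is in box 1 (prior 1/8): the host has 3 equally likely choices, so probability 1/3; weight (1/8)·(1/3) = 1/24.
If it is in box 2 (prior 1/4): the host has 4 equally likely choices, so probability 1/4; weight (1/4)·(1/4) = 1/16.
If it is in box 3 (prior 1/4): the host opened box 3, so this case is ruled out; weight (1/4)·0 = 0.
If it is in box 4 (prior 5/16): the host has 3 equally likely choices, so probability 1/3; weight (5/16)·(1/3) = 5/48.
If it is in box 5 (prior 1/16): the host has 3 equally likely choices, so probability 1/3; weight (1/16)·(1/3) = 1/48.
The weights sum to 11/48.
So P(the gold coin in box 2 | the host opened box 3) = (1/16) / (11/48) = 3/11.

3/11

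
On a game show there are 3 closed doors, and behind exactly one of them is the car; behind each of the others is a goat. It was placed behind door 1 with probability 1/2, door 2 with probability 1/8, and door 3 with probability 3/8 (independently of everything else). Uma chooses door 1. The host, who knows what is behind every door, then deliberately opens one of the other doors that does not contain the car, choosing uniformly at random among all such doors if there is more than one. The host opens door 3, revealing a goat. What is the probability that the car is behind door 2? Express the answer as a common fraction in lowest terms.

Consider each possible location of the car in turn.
If it is behind door 1 (prior 1/2): the host has 2 equally likely choices, so probability 1/2; weight (1/2)·(1/2) = 1/4.
If it is behind door 2 (prior 1/8): the host has no choice, probability 1; weight (1/8)·1 = 1/8.
If it is behind door 3 (prior 3/8): the host opened door 3, so this case is ruled out; weight (3/8)·0 = 0.
The weights sum to 3/8.
So P(the car behind door 2 | the host opened door 3) = (1/8) / (3/8) = 1/3.

1/3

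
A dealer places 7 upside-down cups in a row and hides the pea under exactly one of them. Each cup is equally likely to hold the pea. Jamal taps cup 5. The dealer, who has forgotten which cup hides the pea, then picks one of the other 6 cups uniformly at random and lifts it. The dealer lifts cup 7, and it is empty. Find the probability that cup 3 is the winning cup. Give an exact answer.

Because the dealer chose which cup to lift without knowing where the pea is, the choice is independent of the prize location. Learning that cup 7 does not hold the pea simply rules out that one location and leaves the remaining 6 cups still equally likely by symmetry.
So P(the pea under cup 3) = 1/6.

1/6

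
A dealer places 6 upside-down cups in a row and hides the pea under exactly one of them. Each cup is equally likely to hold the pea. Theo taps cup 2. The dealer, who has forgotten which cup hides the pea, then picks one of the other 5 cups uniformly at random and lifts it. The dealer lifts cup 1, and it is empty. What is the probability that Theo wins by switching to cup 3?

1/5

Because the dealer chose which cup to lift without knowing where the pea is, the choice is independent of the prize location. Learning that cup 1 does not hold the pea simply rules out that one location and leaves the remaining 5 cups still equally likely by symmetry.
So P(the pea under cup 3) = 1/5.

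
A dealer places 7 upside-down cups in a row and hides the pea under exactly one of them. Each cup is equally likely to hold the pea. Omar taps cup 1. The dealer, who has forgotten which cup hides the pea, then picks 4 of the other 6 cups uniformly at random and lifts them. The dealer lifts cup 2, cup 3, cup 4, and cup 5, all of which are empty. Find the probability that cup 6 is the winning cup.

Consider each possible location of the pea in turn.
If it is under any of cups 1, 6, and 7 (prior 1/7 each): the dealer picks exactly this set with probability 1/15 regardless, and none is the prize; weight (1/7)·(1/15) = 1/105 each.
If it is under any of cups 2, 3, 4, and 5 (prior 1/7 each): that cup was opened and seen not to hold the prize — ruled out; weight (1/7)·0 = 0 each.
The weights sum to 1/35.
So P(the pea under cup 6 | the dealer opened cup 2, cup 3, cup 4, and cup 5) = (1/105) / (1/35) = 1/3.

1/3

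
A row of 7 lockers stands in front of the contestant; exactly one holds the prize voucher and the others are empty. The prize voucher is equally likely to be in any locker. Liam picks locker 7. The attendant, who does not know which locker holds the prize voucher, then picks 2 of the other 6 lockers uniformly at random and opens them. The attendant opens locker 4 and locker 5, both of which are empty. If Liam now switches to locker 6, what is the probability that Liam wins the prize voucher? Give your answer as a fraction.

Apply Bayes' rule, conditioning on where the prize voucher actually is.
If it is in any of lockers 1, 2, 3, 6, and 7 (prior 1/7 each): the attendant picks exactly this set with probability 1/15 regardless, and none is the prize; weight (1/7)·(1/15) = 1/105 each.
If it is in either of lockers 4 and 5 (prior 1/7 each): that locker was opened and seen not to hold the prize — ruled out; weight (1/7)·0 = 0 each.
The weights sum to 1/21.
So P(the prize voucher in locker 6 | the attendant opened locker 4 and locker 5) = (1/105) / (1/21) = 1/5.

1/5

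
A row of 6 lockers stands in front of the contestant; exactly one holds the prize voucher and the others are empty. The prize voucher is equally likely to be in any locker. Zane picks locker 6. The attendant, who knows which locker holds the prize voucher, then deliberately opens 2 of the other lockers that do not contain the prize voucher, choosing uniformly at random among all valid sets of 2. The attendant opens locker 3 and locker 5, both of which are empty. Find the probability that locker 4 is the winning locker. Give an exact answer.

Consider each possible location of the prize voucher in turn.
If it is in any of lockers 1, 2, and 4 (prior 1/6 each): the attendant has 6 equally likely choices, so probability 1/6; weight (1/6)·(1/6) = 1/36 each.
If it is in either of lockers 3 and 5 (prior 1/6 each): that locker was opened and seen not to hold the prize — ruled out; weight (1/6)·0 = 0 each.
If it is in locker 6 (prior 1/6): the attendant has 10 equally likely choices, so probability 1/10; weight (1/6)·(1/10) = 1/60.
The weights sum to 1/10.
So P(the prize voucher in locker 4 | the attendant opened locker 3 and locker 5) = (1/36) / (1/10) = 5/18.

5/18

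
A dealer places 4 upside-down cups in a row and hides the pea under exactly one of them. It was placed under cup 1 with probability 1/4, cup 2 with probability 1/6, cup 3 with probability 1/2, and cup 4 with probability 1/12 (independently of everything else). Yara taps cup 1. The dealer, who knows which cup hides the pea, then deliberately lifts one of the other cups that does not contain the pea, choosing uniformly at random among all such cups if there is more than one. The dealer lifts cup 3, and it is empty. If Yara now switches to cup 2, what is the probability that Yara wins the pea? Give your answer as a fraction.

Apply Bayes' rule, conditioning on where the pea actually is.
If it is under cup 1 (prior 1/4): the dealer has 3 equally likely choices, so probability 1/3; weight (1/4)·(1/3) = 1/12.
If it is under cup 2 (prior 1/6): the dealer has 2 equally likely choices, so probability 1/2; weight (1/6)·(1/2) = 1/12.
If it is under cup 3 (prior 1/2): the dealer opened cup 3, so this case is ruled out; weight (1/2)·0 = 0.
If it is under cup 4 (prior 1/12): the dealer has 2 equally likely choices, so probability 1/2; weight (1/12)·(1/2) = 1/24.
The weights sum to 5/24.
So P(the pea under cup 2 | the dealer opened cup 3) = (1/12) / (5/24) = 2/5.

2/5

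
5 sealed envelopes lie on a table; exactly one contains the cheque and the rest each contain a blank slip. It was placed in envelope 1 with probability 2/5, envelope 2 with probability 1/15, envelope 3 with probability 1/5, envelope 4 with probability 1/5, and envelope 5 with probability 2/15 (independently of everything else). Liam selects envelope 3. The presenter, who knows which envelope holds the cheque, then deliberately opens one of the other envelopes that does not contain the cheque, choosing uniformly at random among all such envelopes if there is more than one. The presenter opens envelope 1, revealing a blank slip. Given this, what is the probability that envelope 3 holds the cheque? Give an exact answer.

3/11

Condition on the true location of the cheque.
If it is in envelope 1 (prior 2/5): the presenter opened envelope 1, so this case is ruled out; weight (2/5)·0 = 0.
If it is in envelope 2 (prior 1/15): the presenter has 3 equally likely choices, so probability 1/3; weight (1/15)·(1/3) = 1/45.
If it is in envelope 3 (prior 1/5): the presenter has 4 equally likely choices, so probability 1/4; weight (1/5)·(1/4) = 1/20.
If it is in envelope 4 (prior 1/5): the presenter has 3 equally likely choices, so probability 1/3; weight (1/5)·(1/3) = 1/15.
If it is in envelope 5 (prior 2/15): the presenter has 3 equally likely choices, so probability 1/3; weight (2/15)·(1/3) = 2/45.
The weights sum to 11/60.
So P(the cheque in envelope 3 | the presenter opened envelope 1) = (1/20) / (11/60) = 3/11.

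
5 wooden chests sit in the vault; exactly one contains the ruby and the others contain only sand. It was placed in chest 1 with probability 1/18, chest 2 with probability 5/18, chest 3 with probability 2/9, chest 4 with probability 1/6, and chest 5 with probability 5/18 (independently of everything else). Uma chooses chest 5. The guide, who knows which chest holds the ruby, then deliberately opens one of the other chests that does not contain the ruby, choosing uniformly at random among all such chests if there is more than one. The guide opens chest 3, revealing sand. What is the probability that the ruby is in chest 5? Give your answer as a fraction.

Apply Bayes' rule, conditioning on where the ruby actually is.
If it is in chest 1 (prior 1/18): the guide has 3 equally likely choices, so probability 1/3; weight (1/18)·(1/3) = 1/54.
If it is in chest 2 (prior 5/18): the guide has 3 equally likely choices, so probability 1/3; weight (5/18)·(1/3) = 5/54.
If it is in chest 3 (prior 2/9): the guide opened chest 3, so this case is ruled out; weight (2/9)·0 = 0.
If it is in chest 4 (prior 1/6): the guide has 3 equally likely choices, so probability 1/3; weight (1/6)·(1/3) = 1/18.
If it is in chest 5 (prior 5/18): the guide has 4 equally likely choices, so probability 1/4; weight (5/18)·(1/4) = 5/72.
The weights sum to 17/72.
So P(the ruby in chest 5 | the guide opened chest 3) = (5/72) / (17/72) = 5/17.

5/17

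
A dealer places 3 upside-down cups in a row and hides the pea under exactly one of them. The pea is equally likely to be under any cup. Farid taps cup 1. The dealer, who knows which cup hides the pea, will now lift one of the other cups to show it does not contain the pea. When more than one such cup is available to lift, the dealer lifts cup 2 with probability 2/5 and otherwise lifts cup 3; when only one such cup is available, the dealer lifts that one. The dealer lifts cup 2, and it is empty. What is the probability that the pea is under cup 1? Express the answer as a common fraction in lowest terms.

2/7

Apply Bayes' rule, conditioning on where the pea actually is.
If it is under cup 1 (prior 1/3): cup 2 is available, opened with probability 2/5; weight (1/3)·(2/5) = 2/15.
If it is under cup 2 (prior 1/3): the dealer opened cup 2, so this case is ruled out; weight (1/3)·0 = 0.
If it is under cup 3 (prior 1/3): only cup 2 is available, probability 1; weight (1/3)·1 = 1/3.
The weights sum to 7/15.
So P(the pea under cup 1 | the dealer opened cup 2) = (2/15) / (7/15) = 2/7.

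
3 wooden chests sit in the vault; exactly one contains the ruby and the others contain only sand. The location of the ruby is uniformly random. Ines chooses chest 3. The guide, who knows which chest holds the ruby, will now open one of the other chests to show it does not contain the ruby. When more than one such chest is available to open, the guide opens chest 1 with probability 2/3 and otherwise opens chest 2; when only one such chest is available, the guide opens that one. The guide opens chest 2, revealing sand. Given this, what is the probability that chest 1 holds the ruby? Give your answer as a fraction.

3/4

Consider each possible location of the ruby in turn.
If it is in chest 1 (prior 1/3): only chest 2 is available, probability 1; weight (1/3)·1 = 1/3.
If it is in chest 2 (prior 1/3): the guide opened chest 2, so this case is ruled out; weight (1/3)·0 = 0.
If it is in chest 3 (prior 1/3): chest 1 is available but not opened, probability 1/3; weight (1/3)·(1/3) = 1/9.
The weights sum to 4/9.
So P(the ruby in chest 1 | the guide opened chest 2) = (1/3) / (4/9) = 3/4.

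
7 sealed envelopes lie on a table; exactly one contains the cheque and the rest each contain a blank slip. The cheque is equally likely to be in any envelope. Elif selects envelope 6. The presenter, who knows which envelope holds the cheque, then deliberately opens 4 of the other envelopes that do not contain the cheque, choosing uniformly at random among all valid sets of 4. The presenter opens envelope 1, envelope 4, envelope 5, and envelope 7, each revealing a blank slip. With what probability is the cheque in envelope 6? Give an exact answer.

Apply Bayes' rule, conditioning on where the cheque actually is.
If it is in any of envelopes 1, 4, 5, and 7 (prior 1/7 each): that envelope was opened and seen not to hold the prize — ruled out; weight (1/7)·0 = 0 each.
If it is in either of envelopes 2 and 3 (prior 1/7 each): the presenter has 5 equally likely choices, so probability 1/5; weight (1/7)·(1/5) = 1/35 each.
If it is in envelope 6 (prior 1/7): the presenter has 15 equally likely choices, so probability 1/15; weight (1/7)·(1/15) = 1/105.
The weights sum to 1/15.
So P(the cheque in envelope 6 | the presenter opened envelope 1, envelope 4, envelope 5, and envelope 7) = (1/105) / (1/15) = 1/7.

1/7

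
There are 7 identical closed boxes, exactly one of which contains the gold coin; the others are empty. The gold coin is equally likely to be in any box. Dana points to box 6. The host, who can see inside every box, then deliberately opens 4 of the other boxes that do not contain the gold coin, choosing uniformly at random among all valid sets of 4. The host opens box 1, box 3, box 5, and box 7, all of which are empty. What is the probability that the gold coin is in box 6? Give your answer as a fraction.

Consider each possible location of the gold coin in turn.
If it is in any of boxes 1, 3, 5, and 7 (prior 1/7 each): that box was opened and seen not to hold the prize — ruled out; weight (1/7)·0 = 0 each.
If it is in either of boxes 2 and 4 (prior 1/7 each): the host has 5 equally likely choices, so probability 1/5; weight (1/7)·(1/5) = 1/35 each.
If it is in box 6 (prior 1/7): the host has 15 equally likely choices, so probability 1/15; weight (1/7)·(1/15) = 1/105.
The weights sum to 1/15.
So P(the gold coin in box 6 | the host opened box 1, box 3, box 5, and box 7) = (1/105) / (1/15) = 1/7.

1/7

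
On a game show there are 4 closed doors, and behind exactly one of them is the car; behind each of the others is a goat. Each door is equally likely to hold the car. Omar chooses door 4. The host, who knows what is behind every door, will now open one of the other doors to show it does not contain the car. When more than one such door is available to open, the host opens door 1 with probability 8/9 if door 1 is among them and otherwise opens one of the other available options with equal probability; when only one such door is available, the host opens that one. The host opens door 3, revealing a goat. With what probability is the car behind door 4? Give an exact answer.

Consider each possible location of the car in turn.
If it is behind door 1 (prior 1/4): door 1 holds the prize so is unavailable; the host chooses uniformly among the 2 others, probability 1/2; weight (1/4)·(1/2) = 1/8.
If it is behind door 2 (prior 1/4): door 1 is available but not opened, probability 1/9; weight (1/4)·(1/9) = 1/36.
If it is behind door 3 (prior 1/4): the host opened door 3, so this case is ruled out; weight (1/4)·0 = 0.
If it is behind door 4 (prior 1/4): door 1 is available but not opened; door 3 gets probability (1 − 8/9)/2 = 1/18; weight (1/4)·(1/18) = 1/72.
The weights sum to 1/6.
So P(the car behind door 4 | the host opened door 3) = (1/72) / (1/6) = 1/12.

1/12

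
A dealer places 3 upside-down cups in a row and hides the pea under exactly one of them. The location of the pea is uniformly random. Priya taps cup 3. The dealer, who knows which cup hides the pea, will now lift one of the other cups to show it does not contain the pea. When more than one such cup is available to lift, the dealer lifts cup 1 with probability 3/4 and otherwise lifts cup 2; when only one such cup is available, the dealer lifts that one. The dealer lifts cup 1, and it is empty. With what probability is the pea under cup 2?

4/7

Apply Bayes' rule, conditioning on where the pea actually is.
If it is under cup 1 (prior 1/3): the dealer opened cup 1, so this case is ruled out; weight (1/3)·0 = 0.
If it is under cup 2 (prior 1/3): only cup 1 is available, probability 1; weight (1/3)·1 = 1/3.
If it is under cup 3 (prior 1/3): cup 1 is available, opened with probability 3/4; weight (1/3)·(3/4) = 1/4.
The weights sum to 7/12.
So P(the pea under cup 2 | the dealer opened cup 1) = (1/3) / (7/12) = 4/7.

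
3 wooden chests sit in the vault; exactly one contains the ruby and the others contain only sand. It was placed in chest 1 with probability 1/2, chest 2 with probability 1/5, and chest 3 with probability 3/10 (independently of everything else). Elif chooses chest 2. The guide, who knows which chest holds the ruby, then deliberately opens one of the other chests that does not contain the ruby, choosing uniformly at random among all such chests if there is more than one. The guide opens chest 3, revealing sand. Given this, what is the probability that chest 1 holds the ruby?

Condition on the true location of the ruby.
If it is in chest 1 (prior 1/2): the guide has no choice, probability 1; weight (1/2)·1 = 1/2.
If it is in chest 2 (prior 1/5): the guide has 2 equally likely choices, so probability 1/2; weight (1/5)·(1/2) = 1/10.
If it is in chest 3 (prior 3/10): the guide opened chest 3, so this case is ruled out; weight (3/10)·0 = 0.
The weights sum to 3/5.
So P(the ruby in chest 1 | the guide opened chest 3) = (1/2) / (3/5) = 5/6.

5/6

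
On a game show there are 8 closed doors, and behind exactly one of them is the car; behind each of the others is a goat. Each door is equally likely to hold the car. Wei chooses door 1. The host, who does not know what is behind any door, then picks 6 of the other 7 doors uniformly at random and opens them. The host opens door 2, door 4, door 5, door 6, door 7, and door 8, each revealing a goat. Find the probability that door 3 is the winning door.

1/2

Apply Bayes' rule, conditioning on where the car actually is.
If it is behind either of doors 1 and 3 (prior 1/8 each): the host picks exactly this set with probability 1/7 regardless, and none is the prize; weight (1/8)·(1/7) = 1/56 each.
If it is behind any of doors 2, 4, 5, 6, 7, and 8 (prior 1/8 each): that door was opened and seen not to hold the prize — ruled out; weight (1/8)·0 = 0 each.
The weights sum to 1/28.
So P(the car behind door 3 | the host opened door 2, door 4, door 5, door 6, door 7, and door 8) = (1/56) / (1/28) = 1/2.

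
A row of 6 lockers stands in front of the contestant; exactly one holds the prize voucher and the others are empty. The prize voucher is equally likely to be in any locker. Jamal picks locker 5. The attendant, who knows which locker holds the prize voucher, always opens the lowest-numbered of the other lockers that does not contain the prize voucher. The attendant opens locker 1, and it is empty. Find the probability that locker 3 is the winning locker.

1/5

Consider each possible location of the prize voucher in turn.
If it is in locker 1 (prior 1/6): the attendant opened locker 1, so this case is ruled out; weight (1/6)·0 = 0.
If it is in any of lockers 2, 3, 4, 5, and 6 (prior 1/6 each): locker 1 is the lowest-numbered option available, probability 1; weight (1/6)·1 = 1/6 each.
The weights sum to 5/6.
So P(the prize voucher in locker 3 | the attendant opened locker 1) = (1/6) / (5/6) = 1/5.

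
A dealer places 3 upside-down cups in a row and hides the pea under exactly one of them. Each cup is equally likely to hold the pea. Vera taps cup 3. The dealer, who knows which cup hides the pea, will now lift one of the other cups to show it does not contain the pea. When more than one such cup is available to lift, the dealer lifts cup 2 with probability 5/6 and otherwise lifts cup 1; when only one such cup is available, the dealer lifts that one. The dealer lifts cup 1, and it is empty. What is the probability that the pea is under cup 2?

6/7

Consider each possible location of the pea in turn.
If it is under cup 1 (prior 1/3): the dealer opened cup 1, so this case is ruled out; weight (1/3)·0 = 0.
If it is under cup 2 (prior 1/3): only cup 1 is available, probability 1; weight (1/3)·1 = 1/3.
If it is under cup 3 (prior 1/3): cup 2 is available but not opened, probability 1/6; weight (1/3)·(1/6) = 1/18.
The weights sum to 7/18.
So P(the pea under cup 2 | the dealer opened cup 1) = (1/3) / (7/18) = 6/7.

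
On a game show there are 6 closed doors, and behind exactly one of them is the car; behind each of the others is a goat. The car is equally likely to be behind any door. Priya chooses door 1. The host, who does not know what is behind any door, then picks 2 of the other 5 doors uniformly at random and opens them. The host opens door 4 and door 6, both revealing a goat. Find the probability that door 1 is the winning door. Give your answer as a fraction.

Because the host chose which doors to open without knowing where the car is, the choice is independent of the prize location. Learning that none of the 2 opened doors holds the car simply rules out those 2 locations and leaves the remaining 4 doors still equally likely by symmetry.
So P(the car behind door 1) = 1/4.

1/4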